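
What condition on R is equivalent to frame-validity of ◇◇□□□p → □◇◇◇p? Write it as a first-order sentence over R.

This is a Sahlqvist (Geach-type) schema ◇^2□^3p → □^1◇^3p.
Minimal-valuation argument: fix x; take any y with xR^2y and any z with xR^1z. Set V(p) to the set of worlds R-reachable from y in exactly 3 steps. Then □^3p holds at y, so the antecedent holds at x; validity forces ◇^3p at z, giving a w with zR^3w and yR^3w.
First-order correspondent: ∀x ∀y ∀z ((xR²y ∧ xRz) → ∃w (yR³w ∧ zR³w)).

∀x ∀y ∀z ((xR²y ∧ xRz) → ∃w (yR³w ∧ zR³w))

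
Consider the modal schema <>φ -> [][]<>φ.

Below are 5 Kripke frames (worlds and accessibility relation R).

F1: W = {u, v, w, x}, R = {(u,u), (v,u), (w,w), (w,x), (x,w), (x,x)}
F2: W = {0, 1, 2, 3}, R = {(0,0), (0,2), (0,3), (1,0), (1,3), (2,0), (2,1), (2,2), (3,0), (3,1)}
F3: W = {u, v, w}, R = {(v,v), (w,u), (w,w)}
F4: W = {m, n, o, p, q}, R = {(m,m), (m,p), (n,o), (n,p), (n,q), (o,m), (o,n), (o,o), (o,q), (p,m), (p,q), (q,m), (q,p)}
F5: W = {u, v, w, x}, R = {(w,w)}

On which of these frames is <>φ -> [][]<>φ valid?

Frame correspondent (Sahlqvist): forall x forall y forall z ((xRy & x R^2 z) -> exists w (y = w & zRw)) — i.e. a generalized confluence (Geach) condition.
F1: holds.
F2: fails — 0R2, 0R²1 but no w with 2=w and 1Rw.
F3: fails — wRu, wR²u but no t with u=t and uRt.
F4: fails — mRp, mR²p but no w with p=w and pRw.
F5: holds.

F1, F5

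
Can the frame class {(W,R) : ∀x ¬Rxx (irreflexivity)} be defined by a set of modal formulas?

Modal frame validity is preserved under surjective bounded morphisms.
The 2-cycle (worlds w0,w1 with w0→w1→w0) is irreflexive, and the map sending every world to a single reflexive point • is a surjective bounded morphism (forth: every edge maps to (•,•); back: every world has a successor). So any modal formula valid on the 2-cycle is also valid on the reflexive point, which is not irreflexive.
So no modal formula (or set of formulas) defines exactly the irreflexive frames.

No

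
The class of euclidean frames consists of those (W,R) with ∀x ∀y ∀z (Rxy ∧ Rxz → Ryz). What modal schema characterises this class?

The condition is the Euclidean property. The 5 schema ◇ψ → □◇ψ defines it.
Suppose ◇ψ→□◇ψ is valid. Take Rxy, Rxz and set V(ψ)={y}. Then ◇ψ at x, so □◇ψ at x, so ◇ψ at z, so some w with Rzw has ψ; w=y, i.e. Rzy. By symmetry of the argument, Ryz.

◇ψ → □◇ψ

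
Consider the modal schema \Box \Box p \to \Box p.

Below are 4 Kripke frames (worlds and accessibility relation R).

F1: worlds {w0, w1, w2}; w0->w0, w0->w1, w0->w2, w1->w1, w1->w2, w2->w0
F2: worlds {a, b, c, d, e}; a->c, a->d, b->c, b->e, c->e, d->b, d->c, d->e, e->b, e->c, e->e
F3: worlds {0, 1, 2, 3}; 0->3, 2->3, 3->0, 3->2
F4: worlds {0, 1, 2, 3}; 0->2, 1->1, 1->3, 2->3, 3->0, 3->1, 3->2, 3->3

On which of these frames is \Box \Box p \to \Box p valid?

This is the axiom for density; its first-order frame correspondent is \forall x \forall y (Rxy \to \exists z (Rxz \wedge Rzy)).
F1: condition met.
F2: fails — Rad but no z with Raz and Rzd.
F3: fails — R23 but no z with R2z and Rz3.
F4: fails — R02 but no z with R0z and Rz2.
Valid on: F1.

F1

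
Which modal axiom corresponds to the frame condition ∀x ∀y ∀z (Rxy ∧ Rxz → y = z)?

◇q → □q

A defining formula is ◇q → □q (the CD axiom).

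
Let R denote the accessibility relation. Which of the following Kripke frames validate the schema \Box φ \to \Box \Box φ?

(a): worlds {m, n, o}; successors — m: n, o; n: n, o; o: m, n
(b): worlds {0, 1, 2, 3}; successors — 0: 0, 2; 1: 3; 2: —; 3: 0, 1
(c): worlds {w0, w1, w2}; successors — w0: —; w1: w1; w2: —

(c)

This is the axiom for transitivity; its first-order frame correspondent is \forall x \forall y \forall z (Rxy \wedge Ryz \to Rxz).
(a): fails — Rom and Rmo but not Roo.
(b): fails — R31 and R13 but not R33.
(c): holds.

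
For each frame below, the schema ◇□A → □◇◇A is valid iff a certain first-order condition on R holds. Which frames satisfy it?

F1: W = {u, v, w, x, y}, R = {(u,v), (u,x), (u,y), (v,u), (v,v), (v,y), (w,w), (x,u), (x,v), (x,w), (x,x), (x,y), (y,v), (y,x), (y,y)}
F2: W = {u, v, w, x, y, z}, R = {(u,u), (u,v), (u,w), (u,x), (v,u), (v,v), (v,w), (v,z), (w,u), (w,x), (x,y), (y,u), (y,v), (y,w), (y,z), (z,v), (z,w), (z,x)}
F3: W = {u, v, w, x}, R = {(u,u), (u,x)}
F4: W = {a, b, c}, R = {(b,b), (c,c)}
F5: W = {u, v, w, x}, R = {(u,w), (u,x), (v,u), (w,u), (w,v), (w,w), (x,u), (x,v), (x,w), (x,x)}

The schema corresponds to a generalized confluence (Geach) condition: ∀x ∀y ∀z ((xRy ∧ xRz) → ∃w (yRw ∧ zR²w)).
F1: fails — xRu, xRw but no t with uRt and wR²t.
F2: fails — uRx, uRv but no t with xRt and vR²t.
F3: fails — uRu, uRx but no t with uRt and xR²t.
F4: satisfies the condition.
F5: fails — wRv, wRv but no t with vRt and vR²t.
Valid on: F4.

F4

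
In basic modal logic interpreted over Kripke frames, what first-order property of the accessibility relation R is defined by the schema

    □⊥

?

Emptiness of R

□⊥ is valid iff no world has any successor (otherwise □⊥ fails at any world with one).
The converse is a direct semantic check.
So the correspondent is emptiness of R.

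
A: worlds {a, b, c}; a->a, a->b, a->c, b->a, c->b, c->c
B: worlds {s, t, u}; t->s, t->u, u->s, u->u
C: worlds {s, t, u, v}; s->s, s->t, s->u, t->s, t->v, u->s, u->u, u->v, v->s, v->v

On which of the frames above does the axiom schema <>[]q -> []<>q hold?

C

Frame correspondent (Sahlqvist): forall x forall y forall z (Rxy & Rxz -> exists w (Ryw & Rzw)) — i.e. convergence.
A: fails — Rab and Rac but b and c have no common successor.
B: fails — Rtu and Rts but u and s have no common successor.
C: condition met.
Valid on: C.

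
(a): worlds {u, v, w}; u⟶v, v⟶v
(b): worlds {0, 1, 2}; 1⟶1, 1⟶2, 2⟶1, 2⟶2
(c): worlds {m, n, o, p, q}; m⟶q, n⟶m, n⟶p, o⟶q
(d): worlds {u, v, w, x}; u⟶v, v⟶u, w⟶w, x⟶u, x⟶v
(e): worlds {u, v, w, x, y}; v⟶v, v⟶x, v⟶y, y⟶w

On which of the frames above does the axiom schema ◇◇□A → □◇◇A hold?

(a), (b)

Frame correspondent (Sahlqvist): ∀x ∀y ∀z ((xR²y ∧ xRz) → ∃w (yRw ∧ zR²w)) — i.e. a generalized confluence (Geach) condition.
(a): condition met.
(b): condition met.
(c): fails — nR²q, nRm but no w with qRw and mR²w.
(d): fails — xR²u, xRu but no t with uRt and uR²t.
(e): fails — vR²v, vRx but no t with vRt and xR²t.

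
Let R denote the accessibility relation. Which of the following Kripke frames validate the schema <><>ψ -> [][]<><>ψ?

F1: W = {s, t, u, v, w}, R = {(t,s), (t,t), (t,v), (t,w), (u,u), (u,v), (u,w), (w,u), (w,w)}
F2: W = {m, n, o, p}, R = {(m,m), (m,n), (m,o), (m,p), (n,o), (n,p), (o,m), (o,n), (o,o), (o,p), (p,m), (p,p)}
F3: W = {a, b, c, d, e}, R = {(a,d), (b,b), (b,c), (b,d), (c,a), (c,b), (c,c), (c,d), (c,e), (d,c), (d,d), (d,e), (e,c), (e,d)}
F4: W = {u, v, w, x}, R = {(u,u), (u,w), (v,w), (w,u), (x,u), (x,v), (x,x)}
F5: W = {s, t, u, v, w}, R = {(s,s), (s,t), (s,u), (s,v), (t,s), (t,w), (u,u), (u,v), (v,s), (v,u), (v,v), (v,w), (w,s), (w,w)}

This is the axiom for a generalized confluence (Geach) condition; its first-order frame correspondent is forall x forall y forall z ((x R^2 y & x R^2 z) -> exists w (y = w & z R^2 w)).
F1: fails — tR²s, tR²s but no w* with s=w* and sR²w*.
F2: condition met.
F3: fails — bR²a, bR²a but no w with a=w and aR²w.
F4: fails — xR²v, xR²u but no t with v=t and uR²t.
F5: fails — sR²t, sR²u but no w* with t=w* and uR²w*.
Valid on: F2.

F2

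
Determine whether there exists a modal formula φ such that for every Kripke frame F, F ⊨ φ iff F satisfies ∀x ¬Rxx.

Modal frame validity is preserved under surjective bounded morphisms.
The 5-cycle (worlds s,t,u,v,w with s→t→u→v→w→s) is irreflexive, and the map sending every world to a single reflexive point • is a surjective bounded morphism (forth: every edge maps to (•,•); back: every world has a successor). So any modal formula valid on the 5-cycle is also valid on the reflexive point, which is not irreflexive.
So the class is not modally definable.

Not definable by any modal formula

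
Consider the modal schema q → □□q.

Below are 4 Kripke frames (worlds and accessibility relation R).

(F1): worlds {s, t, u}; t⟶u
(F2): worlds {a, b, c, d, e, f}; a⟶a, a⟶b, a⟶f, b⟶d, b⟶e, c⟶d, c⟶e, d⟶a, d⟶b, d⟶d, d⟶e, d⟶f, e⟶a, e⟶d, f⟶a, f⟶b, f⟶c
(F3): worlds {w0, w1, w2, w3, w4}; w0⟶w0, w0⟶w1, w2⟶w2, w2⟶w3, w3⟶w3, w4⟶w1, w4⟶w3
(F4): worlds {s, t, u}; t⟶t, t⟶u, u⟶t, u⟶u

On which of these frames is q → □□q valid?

(F1)

The schema corresponds to a generalized confluence (Geach) condition: ∀x ∀z (xR²z → ∃w (x = w ∧ z = w)).
(F1): satisfies the condition.
(F2): fails — aR²b but a ≠ b.
(F3): fails — w0R²w1 but w0 ≠ w1.
(F4): fails — tR²u but t ≠ u.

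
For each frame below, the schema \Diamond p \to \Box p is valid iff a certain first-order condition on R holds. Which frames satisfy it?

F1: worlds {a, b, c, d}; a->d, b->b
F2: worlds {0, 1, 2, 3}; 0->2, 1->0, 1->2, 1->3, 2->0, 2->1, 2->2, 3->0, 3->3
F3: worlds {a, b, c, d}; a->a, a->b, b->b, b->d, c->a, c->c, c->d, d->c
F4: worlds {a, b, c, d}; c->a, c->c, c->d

F1

This is the axiom for partial functionality; its first-order frame correspondent is \forall x \forall y \forall z (Rxy \wedge Rxz \to y = z).
F1: condition met.
F2: fails — 1 sees both 0 and 2.
F3: fails — a sees both a and b.
F4: fails — c sees both a and c.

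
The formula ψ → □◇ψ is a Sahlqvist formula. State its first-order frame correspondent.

Symmetry

This is the B axiom.
Its frame correspondent is symmetry — ∀x ∀y (Rxy → Ryx).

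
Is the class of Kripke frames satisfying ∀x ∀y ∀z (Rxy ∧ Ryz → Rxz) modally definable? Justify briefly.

Yes — defined by □r → □□r

This is a Sahlqvist condition; the 4 axiom □r → □□r defines it.
Suppose □r→□□r is valid. Take Rxy, Ryz and set V(r)={w : Rxw}. Then □r at x, so □□r at x, so □r at y, so r at z, i.e. Rxz.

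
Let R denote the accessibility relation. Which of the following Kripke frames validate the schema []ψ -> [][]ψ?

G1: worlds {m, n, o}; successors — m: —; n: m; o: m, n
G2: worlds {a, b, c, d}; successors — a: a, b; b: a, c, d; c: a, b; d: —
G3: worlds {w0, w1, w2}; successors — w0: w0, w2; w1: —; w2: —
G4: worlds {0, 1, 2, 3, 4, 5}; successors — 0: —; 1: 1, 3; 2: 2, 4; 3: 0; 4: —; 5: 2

Frame correspondent (Sahlqvist): forall x forall y forall z (Rxy & Ryz -> Rxz) — i.e. transitivity.
G1: satisfies the condition.
G2: fails — Rbc and Rcb but not Rbb.
G3: satisfies the condition.
G4: fails — R13 and R30 but not R10.
Valid on: G1, G3.

G1, G3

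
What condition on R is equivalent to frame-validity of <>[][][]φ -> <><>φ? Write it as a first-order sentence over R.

forall x forall y (xRy -> exists w (y R^3 w & x R^2 w))

This is a Sahlqvist (Geach-type) schema ◇^1□^3φ → □^0◇^2φ.
Minimal-valuation argument: fix x; take any y with xR^1y and any z with xR^0z. Set V(φ) to the set of worlds R-reachable from y in exactly 3 steps. Then □^3φ holds at y, so the antecedent holds at x; validity forces ◇^2φ at z, giving a w with zR^2w and yR^3w.
First-order correspondent: forall x forall y (xRy -> exists w (y R^3 w & x R^2 w)).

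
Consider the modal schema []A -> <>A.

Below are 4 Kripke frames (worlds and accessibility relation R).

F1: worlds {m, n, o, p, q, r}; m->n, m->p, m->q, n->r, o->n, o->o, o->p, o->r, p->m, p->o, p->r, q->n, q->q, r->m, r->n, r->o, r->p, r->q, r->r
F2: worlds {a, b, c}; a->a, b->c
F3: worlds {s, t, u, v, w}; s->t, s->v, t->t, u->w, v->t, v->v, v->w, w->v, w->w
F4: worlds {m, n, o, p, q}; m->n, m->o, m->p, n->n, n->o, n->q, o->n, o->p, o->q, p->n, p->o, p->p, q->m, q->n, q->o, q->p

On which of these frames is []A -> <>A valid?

The schema corresponds to seriality: forall x exists y Rxy.
F1: holds.
F2: fails — world c has no successor.
F3: holds.
F4: holds.

F1, F3, F4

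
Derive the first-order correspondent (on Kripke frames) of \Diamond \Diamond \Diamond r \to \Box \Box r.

This is a Sahlqvist (Geach-type) schema ◇^3□^0r → □^2◇^0r.
Minimal-valuation argument: fix x; take any y with xR^3y and any z with xR^2z. Set V(r) to the set of worlds R-reachable from y in exactly 0 steps. Then □^0r holds at y, so the antecedent holds at x; validity forces ◇^0r at z, giving a w with zR^0w and yR^0w.
First-order correspondent: \forall x \forall y \forall z ((x R^3 y \wedge x R^2 z) \to \exists w (y = w \wedge z = w)).

\forall x \forall y \forall z ((x R^3 y \wedge x R^2 z) \to \exists w (y = w \wedge z = w))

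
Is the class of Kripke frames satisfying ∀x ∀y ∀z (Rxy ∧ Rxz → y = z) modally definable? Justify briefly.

Definable; ◇q → □q defines it

This is a Sahlqvist condition; the CD axiom ◇q → □q defines it.
Suppose ◇q→□q is valid. Take Rxy, Rxz and set V(q)={y}. Then ◇q at x, so □q at x, so q at z, i.e. z=y.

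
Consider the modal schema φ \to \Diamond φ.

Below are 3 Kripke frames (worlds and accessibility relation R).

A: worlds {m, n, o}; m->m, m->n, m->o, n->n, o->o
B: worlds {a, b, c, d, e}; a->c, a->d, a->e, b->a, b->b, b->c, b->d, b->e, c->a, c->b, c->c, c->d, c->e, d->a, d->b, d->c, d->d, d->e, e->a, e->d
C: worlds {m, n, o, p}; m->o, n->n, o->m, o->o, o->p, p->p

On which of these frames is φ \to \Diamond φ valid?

A

This is the axiom for reflexivity; its first-order frame correspondent is \forall x Rxx.
A: holds.
B: fails — world a does not see itself.
C: fails — world m does not see itself.
Valid on: A.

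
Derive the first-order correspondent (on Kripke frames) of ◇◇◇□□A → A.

∀x ∀y (xR³y → ∃w (yR²w ∧ x = w))

This is a Sahlqvist (Geach-type) schema ◇^3□^2A → □^0◇^0A.
Minimal-valuation argument: fix x; take any y with xR^3y and any z with xR^0z. Set V(A) to the set of worlds R-reachable from y in exactly 2 steps. Then □^2A holds at y, so the antecedent holds at x; validity forces ◇^0A at z, giving a w with zR^0w and yR^2w.
First-order correspondent: ∀x ∀y (xR³y → ∃w (yR²w ∧ x = w)).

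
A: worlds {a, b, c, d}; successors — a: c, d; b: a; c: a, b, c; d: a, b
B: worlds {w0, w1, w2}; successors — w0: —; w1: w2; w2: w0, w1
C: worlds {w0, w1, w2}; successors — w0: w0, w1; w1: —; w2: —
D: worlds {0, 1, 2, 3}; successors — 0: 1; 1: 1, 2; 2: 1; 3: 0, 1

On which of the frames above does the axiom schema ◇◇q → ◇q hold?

This is the axiom for a generalized confluence (Geach) condition; its first-order frame correspondent is ∀x ∀y (xR²y → ∃w (y = w ∧ xRw)).
A: fails — aR²a but no w with a=w and aRw.
B: fails — w1R²w0 but no w with w0=w and w1Rw.
C: holds.
D: fails — 0R²2 but no w with 2=w and 0Rw.
Valid on: C.

C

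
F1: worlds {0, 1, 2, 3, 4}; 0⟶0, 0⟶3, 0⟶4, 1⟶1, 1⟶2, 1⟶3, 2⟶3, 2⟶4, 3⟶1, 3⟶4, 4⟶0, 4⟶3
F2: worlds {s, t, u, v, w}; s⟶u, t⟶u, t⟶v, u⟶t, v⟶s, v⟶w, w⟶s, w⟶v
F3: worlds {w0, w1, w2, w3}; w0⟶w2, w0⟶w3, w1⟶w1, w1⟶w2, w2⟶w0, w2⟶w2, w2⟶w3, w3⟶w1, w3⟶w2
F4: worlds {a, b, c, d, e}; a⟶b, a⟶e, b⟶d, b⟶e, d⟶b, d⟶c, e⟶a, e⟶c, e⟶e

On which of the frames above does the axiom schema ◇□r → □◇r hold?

F3

The schema corresponds to convergence: ∀x ∀y ∀z (Rxy ∧ Rxz → ∃w (Ryw ∧ Rzw)).
F1: fails — R04 and R03 but 4 and 3 have no common successor.
F2: fails — Rtv and Rtu but v and u have no common successor.
F3: satisfies the condition.
F4: fails — Rdc and Rdc but c and c have no common successor.
Valid on: F3.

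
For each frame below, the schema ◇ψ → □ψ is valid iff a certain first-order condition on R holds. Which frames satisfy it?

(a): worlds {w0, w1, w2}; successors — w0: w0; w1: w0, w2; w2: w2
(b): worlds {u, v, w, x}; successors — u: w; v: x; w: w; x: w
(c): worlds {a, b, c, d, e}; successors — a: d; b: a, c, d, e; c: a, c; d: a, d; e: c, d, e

(b)

This is the axiom for partial functionality; its first-order frame correspondent is ∀x ∀y ∀z (Rxy ∧ Rxz → y = z).
(a): fails — w1 sees both w0 and w2.
(b): satisfies the condition.
(c): fails — b sees both a and c.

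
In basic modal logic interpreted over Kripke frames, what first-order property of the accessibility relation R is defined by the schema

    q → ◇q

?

reflexivity: ∀x Rxx

This is frame-equivalent to □q → q (substitute ¬q for q and contrapose).
Suppose □q→q is valid. At any x set V(q)={w : Rxw}. Then □q holds at x, so q holds at x, i.e. Rxx.
The converse is a direct semantic check.
Frame condition: ∀x Rxx.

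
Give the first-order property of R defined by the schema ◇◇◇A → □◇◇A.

This is a Sahlqvist (Geach-type) schema ◇^3□^0A → □^1◇^2A.
Minimal-valuation argument: fix x; take any y with xR^3y and any z with xR^1z. Set V(A) to the set of worlds R-reachable from y in exactly 0 steps. Then □^0A holds at y, so the antecedent holds at x; validity forces ◇^2A at z, giving a w with zR^2w and yR^0w.
First-order correspondent: ∀x ∀y ∀z ((xR³y ∧ xRz) → ∃w (y = w ∧ zR²w)).

∀x ∀y ∀z ((xR³y ∧ xRz) → ∃w (y = w ∧ zR²w))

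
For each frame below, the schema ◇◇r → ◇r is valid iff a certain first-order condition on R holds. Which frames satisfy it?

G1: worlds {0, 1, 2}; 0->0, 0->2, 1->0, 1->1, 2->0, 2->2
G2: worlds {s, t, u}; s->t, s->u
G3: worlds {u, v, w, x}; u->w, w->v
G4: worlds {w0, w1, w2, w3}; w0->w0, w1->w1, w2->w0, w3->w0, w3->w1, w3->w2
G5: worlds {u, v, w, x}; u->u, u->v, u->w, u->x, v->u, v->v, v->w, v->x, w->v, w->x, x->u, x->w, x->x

G2, G4

The schema corresponds to transitivity: ∀x ∀y ∀z (Rxy ∧ Ryz → Rxz).
G1: fails — R10 and R02 but not R12.
G2: holds.
G3: fails — Ruw and Rwv but not Ruv.
G4: holds.
G5: fails — Rxw and Rwv but not Rxv.
Valid on: G2, G4.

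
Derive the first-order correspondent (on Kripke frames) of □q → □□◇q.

∀x ∀z (xR²z → ∃w (xRw ∧ zRw))

This is a Sahlqvist (Geach-type) schema ◇^0□^1q → □^2◇^1q.
First-order correspondent: ∀x ∀z (xR²z → ∃w (xRw ∧ zRw)).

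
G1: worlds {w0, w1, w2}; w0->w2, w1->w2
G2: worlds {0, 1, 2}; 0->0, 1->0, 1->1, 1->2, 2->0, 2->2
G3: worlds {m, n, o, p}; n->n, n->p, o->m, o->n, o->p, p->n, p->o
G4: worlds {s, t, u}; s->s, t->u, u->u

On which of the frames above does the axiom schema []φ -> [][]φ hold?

G1, G2, G4

The schema corresponds to transitivity: forall x forall y forall z (Rxy & Ryz -> Rxz).
G1: satisfies the condition.
G2: satisfies the condition.
G3: fails — Rop and Rpo but not Roo.
G4: satisfies the condition.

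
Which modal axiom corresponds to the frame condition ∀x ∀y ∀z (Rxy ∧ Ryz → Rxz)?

□q → □□q

The condition is transitivity. The 4 schema □q → □□q defines it.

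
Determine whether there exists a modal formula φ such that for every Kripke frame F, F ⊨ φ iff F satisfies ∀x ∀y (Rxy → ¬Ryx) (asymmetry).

No — not modally definable

If a class were modally definable it would be closed under surjective bounded morphisms (Goldblatt–Thomason).
The 3-cycle (worlds a,b,c with a→b→c→a) is asymmetric. Mapping every world to a single reflexive point • is a surjective bounded morphism, and the reflexive point is not asymmetric (R•• but asymmetry requires ¬R••).
Hence asymmetry is not modally definable.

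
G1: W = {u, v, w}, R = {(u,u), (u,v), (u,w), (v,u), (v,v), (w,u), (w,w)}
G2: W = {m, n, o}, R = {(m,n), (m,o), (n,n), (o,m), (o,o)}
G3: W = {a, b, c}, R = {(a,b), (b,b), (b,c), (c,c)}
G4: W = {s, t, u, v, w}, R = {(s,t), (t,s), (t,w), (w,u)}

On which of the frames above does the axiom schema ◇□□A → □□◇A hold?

G1, G3

The schema corresponds to a generalized confluence (Geach) condition: ∀x ∀y ∀z ((xRy ∧ xR²z) → ∃w (yR²w ∧ zRw)).
G1: condition met.
G2: fails — mRn, mR²o but no w with nR²w and oRw.
G3: condition met.
G4: fails — tRs, tR²u but no w* with sR²w* and uRw*.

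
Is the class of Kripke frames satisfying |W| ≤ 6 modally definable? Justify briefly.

No

Any modally definable frame class is closed under disjoint unions.
Any modal formula valid on each of 7 disjoint one-world frames is valid on their disjoint union (validity is preserved under disjoint unions). Each one-world frame has |W|=1≤6, but the union has |W|=7.
So no modal formula (or set of formulas) defines exactly the |W|≤6 frames.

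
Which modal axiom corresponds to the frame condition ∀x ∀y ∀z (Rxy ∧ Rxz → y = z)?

A defining formula is ◇r → □r (the CD axiom).
Suppose ◇r→□r is valid. Take Rxy, Rxz and set V(r)={y}. Then ◇r at x, so □r at x, so r at z, i.e. z=y.

◇r → □r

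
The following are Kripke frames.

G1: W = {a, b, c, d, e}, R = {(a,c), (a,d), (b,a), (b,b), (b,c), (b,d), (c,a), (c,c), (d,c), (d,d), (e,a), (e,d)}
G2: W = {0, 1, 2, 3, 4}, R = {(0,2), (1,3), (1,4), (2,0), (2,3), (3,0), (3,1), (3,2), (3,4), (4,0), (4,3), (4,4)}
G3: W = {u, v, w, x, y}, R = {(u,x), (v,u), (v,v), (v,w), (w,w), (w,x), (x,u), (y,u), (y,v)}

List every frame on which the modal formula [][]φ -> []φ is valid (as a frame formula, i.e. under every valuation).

Frame correspondent (Sahlqvist): forall x forall y (Rxy -> exists z (Rxz & Rzy)) — i.e. density.
G1: fails — Rea but no z with Rez and Rza.
G2: fails — R02 but no z with R0z and Rz2.
G3: fails — Rxu but no z with Rxz and Rzu.

none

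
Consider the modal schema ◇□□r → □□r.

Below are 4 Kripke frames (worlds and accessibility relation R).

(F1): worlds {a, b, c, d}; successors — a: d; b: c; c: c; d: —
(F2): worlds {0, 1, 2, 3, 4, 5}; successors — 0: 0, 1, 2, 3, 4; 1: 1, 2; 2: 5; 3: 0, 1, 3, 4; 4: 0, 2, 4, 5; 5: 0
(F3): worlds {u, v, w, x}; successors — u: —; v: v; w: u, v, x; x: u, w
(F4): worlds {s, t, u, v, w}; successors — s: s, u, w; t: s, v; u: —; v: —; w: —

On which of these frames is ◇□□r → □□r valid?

(F1)

The schema corresponds to a generalized confluence (Geach) condition: ∀x ∀y ∀z ((xRy ∧ xR²z) → ∃w (yR²w ∧ z = w)).
(F1): holds.
(F2): fails — 0R1, 0R²0 but no w with 1R²w and 0=w.
(F3): fails — wRu, wR²u but no t with uR²t and u=t.
(F4): fails — sRu, sR²s but no w* with uR²w* and s=w*.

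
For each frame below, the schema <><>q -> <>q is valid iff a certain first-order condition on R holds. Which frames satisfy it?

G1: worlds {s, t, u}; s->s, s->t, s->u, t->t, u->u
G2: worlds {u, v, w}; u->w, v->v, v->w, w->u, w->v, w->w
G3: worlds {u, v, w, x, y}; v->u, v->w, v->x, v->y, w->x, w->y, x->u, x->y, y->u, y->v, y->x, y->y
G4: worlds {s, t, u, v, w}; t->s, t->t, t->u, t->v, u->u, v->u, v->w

G1

The schema corresponds to transitivity: forall x forall y forall z (Rxy & Ryz -> Rxz).
G1: holds.
G2: fails — Ruw and Rwu but not Ruu.
G3: fails — Rwx and Rxu but not Rwu.
G4: fails — Rtv and Rvw but not Rtw.
Valid on: G1.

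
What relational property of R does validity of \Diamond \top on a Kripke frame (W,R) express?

seriality: \forall x \exists y Rxy

◇⊤ holds at w iff w has a successor, so frame-validity of ◇⊤ is exactly seriality. Equivalently via □φ → ◇φ:
Suppose □φ→◇φ is valid. At any x set V(φ)=W. Then □φ at x, so ◇φ at x, so x has a successor.
The converse is a direct semantic check.
So the correspondent is seriality.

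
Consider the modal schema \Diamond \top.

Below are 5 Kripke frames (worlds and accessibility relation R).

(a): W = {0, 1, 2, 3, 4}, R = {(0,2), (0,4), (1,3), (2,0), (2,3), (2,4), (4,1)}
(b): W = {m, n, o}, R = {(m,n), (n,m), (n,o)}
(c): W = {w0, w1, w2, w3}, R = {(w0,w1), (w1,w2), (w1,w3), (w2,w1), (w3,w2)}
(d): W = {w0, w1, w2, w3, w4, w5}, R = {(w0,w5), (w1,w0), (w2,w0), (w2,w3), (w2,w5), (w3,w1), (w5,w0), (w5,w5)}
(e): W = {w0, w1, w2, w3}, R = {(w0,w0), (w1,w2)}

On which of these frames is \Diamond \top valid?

Frame correspondent (Sahlqvist): \forall x \exists y Rxy — i.e. seriality.
(a): fails — world 3 has no successor.
(b): fails — world o has no successor.
(c): satisfies the condition.
(d): fails — world w4 has no successor.
(e): fails — world w2 has no successor.
Valid on: (c).

(c)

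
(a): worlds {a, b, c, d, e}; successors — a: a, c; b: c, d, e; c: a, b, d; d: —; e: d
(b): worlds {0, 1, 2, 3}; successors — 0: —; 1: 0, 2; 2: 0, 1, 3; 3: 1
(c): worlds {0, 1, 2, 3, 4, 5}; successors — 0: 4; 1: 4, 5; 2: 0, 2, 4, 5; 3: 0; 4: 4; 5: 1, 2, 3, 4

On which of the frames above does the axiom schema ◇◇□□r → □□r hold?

Frame correspondent (Sahlqvist): ∀x ∀y ∀z ((xR²y ∧ xR²z) → ∃w (yR²w ∧ z = w)) — i.e. a generalized confluence (Geach) condition.
(a): fails — aR²b, aR²c but no w with bR²w and c=w.
(b): fails — 1R²0, 1R²0 but no w with 0R²w and 0=w.
(c): fails — 1R²3, 1R²1 but no w with 3R²w and 1=w.

none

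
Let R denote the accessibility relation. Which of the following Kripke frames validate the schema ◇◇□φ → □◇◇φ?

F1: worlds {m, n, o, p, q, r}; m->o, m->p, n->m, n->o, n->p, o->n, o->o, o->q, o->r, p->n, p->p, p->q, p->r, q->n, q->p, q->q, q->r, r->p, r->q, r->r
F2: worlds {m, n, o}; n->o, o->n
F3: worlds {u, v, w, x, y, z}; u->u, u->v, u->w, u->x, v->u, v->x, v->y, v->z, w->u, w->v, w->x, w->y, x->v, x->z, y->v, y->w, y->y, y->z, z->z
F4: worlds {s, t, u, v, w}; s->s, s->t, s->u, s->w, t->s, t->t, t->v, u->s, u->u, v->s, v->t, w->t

The schema corresponds to a generalized confluence (Geach) condition: ∀x ∀y ∀z ((xR²y ∧ xRz) → ∃w (yRw ∧ zR²w)).
F1: condition met.
F2: condition met.
F3: fails — vR²u, vRz but no t with uRt and zR²t.
F4: condition met.
Valid on: F1, F2, F4.

F1, F2, F4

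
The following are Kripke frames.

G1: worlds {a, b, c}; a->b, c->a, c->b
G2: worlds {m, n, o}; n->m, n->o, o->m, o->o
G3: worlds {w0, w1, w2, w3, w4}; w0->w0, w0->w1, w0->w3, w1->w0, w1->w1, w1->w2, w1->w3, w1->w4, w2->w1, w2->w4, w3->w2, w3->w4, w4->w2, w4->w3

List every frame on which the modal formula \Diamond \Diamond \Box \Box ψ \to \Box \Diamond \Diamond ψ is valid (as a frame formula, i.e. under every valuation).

G3

This is the axiom for a generalized confluence (Geach) condition; its first-order frame correspondent is \forall x \forall y \forall z ((x R^2 y \wedge xRz) \to \exists w (y R^2 w \wedge z R^2 w)).
G1: fails — cR²b, cRa but no w with bR²w and aR²w.
G2: fails — nR²m, nRm but no w with mR²w and mR²w.
G3: satisfies the condition.
Valid on: G3.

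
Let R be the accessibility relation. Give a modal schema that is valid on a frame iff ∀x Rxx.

This is reflexivity; the standard corresponding axiom is T: □ψ → ψ.

□ψ → ψ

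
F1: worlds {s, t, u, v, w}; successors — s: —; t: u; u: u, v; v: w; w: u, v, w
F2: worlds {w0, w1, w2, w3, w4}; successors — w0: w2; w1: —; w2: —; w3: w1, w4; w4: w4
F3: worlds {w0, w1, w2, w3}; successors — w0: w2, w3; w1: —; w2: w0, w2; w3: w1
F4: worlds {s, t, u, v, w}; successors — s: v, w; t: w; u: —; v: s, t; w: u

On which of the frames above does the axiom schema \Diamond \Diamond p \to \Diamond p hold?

F2

This is the axiom for transitivity; its first-order frame correspondent is \forall x \forall y \forall z (Rxy \wedge Ryz \to Rxz).
F1: fails — Ruv and Rvw but not Ruw.
F2: ✓.
F3: fails — Rw0w2 and Rw2w0 but not Rw0w0.
F4: fails — Rvt and Rtw but not Rvw.
Valid on: F2.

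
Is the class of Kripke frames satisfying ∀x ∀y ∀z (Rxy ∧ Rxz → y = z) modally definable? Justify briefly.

The condition is partial functionality. A defining modal formula is ◇p → □p.
Suppose ◇p→□p is valid. Take Rxy, Rxz and set V(p)={y}. Then ◇p at x, so □p at x, so p at z, i.e. z=y.

Yes — defined by ◇p → □p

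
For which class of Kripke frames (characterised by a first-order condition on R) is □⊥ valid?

Emptiness of R

□⊥ is valid iff no world has any successor (otherwise □⊥ fails at any world with one).
Conversely, any frame satisfying ∀x ∀y ¬Rxy validates the schema.
Frame condition: ∀x ∀y ¬Rxy.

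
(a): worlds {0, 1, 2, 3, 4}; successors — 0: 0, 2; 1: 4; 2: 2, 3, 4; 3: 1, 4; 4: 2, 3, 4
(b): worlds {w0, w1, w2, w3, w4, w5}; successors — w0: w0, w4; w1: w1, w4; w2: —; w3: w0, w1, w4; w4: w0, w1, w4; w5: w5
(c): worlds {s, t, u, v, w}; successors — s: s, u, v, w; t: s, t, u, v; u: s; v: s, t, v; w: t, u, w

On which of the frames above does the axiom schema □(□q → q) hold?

(b)

The schema corresponds to shift-reflexivity: ∀x ∀y (Rxy → Ryy).
(a): fails — R31 but not R11.
(b): holds.
(c): fails — Rwu but not Ruu.
Valid on: (b).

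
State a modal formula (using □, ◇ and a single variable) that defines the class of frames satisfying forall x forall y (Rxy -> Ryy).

The condition is shift-reflexivity. The T□ schema □(□r → r) defines it.
Suppose □(□r→r) is valid. Take Rxy and set V(r)={w : Ryw}. Then at y, □r holds; since □(□r→r) at x, □r→r at y, so r at y, i.e. Ryy.

□(□r → r)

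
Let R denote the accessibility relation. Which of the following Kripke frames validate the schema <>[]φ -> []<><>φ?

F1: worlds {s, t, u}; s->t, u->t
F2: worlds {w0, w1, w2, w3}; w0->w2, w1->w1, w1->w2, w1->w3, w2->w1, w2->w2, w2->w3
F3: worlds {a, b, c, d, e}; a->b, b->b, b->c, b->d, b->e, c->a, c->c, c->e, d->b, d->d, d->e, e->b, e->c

Frame correspondent (Sahlqvist): forall x forall y forall z ((xRy & xRz) -> exists w (yRw & z R^2 w)) — i.e. a generalized confluence (Geach) condition.
F1: fails — sRt, sRt but no w with tRw and tR²w.
F2: fails — w1Rw1, w1Rw3 but no w with w1Rw and w3R²w.
F3: holds.
Valid on: F3.

F3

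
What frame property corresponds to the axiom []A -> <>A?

Suppose □A→◇A is valid. At any x set V(A)=W. Then □A at x, so ◇A at x, so x has a successor.

Seriality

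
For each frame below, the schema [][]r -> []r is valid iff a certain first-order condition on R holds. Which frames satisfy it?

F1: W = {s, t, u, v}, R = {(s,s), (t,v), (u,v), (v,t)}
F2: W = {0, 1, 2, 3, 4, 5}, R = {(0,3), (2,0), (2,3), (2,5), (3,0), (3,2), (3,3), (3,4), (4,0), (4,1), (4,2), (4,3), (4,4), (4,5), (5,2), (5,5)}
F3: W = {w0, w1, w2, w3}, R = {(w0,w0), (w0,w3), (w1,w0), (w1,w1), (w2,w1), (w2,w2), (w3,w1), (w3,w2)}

F2, F3

This is the axiom for density; its first-order frame correspondent is forall x forall y (Rxy -> exists z (Rxz & Rzy)).
F1: fails — Rvt but no z with Rvz and Rzt.
F2: condition met.
F3: condition met.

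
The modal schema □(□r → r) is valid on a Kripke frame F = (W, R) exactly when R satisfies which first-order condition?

shift-reflexivity: ∀x ∀y (Rxy → Ryy)

Suppose □(□r→r) is valid. Take Rxy and set V(r)={w : Ryw}. Then at y, □r holds; since □(□r→r) at x, □r→r at y, so r at y, i.e. Ryy.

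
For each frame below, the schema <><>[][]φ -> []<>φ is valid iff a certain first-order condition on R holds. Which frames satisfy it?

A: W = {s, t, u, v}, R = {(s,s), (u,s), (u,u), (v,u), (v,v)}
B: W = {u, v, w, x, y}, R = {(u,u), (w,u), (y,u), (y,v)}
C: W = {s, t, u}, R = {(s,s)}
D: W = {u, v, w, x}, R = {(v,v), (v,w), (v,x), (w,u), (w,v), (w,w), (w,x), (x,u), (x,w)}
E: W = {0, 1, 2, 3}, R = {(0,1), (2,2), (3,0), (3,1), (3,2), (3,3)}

This is the axiom for a generalized confluence (Geach) condition; its first-order frame correspondent is forall x forall y forall z ((x R^2 y & xRz) -> exists w (y R^2 w & zRw)).
A: fails — vR²s, vRv but no w with sR²w and vRw.
B: fails — yR²u, yRv but no t with uR²t and vRt.
C: holds.
D: fails — vR²u, vRv but no t with uR²t and vRt.
E: fails — 3R²0, 3R0 but no w with 0R²w and 0Rw.
Valid on: C.

C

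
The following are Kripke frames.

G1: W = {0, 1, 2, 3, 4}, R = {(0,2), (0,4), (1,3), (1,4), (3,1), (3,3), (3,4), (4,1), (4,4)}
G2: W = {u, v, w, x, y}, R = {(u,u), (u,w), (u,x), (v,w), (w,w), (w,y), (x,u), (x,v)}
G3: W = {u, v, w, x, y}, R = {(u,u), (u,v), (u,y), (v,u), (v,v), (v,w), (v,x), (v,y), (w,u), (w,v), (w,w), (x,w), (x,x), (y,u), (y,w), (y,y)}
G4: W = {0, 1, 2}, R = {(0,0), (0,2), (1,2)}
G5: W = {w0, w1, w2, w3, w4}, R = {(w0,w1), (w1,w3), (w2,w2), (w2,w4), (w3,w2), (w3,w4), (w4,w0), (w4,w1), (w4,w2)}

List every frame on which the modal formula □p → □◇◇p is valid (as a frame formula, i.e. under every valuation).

This is the axiom for a generalized confluence (Geach) condition; its first-order frame correspondent is ∀x ∀z (xRz → ∃w (xRw ∧ zR²w)).
G1: fails — 0R2 but no w with 0Rw and 2R²w.
G2: fails — wRy but no t with wRt and yR²t.
G3: holds.
G4: fails — 0R2 but no w with 0Rw and 2R²w.
G5: fails — w0Rw1 but no w with w0Rw and w1R²w.
Valid on: G3.

G3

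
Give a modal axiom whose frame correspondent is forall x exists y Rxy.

□p → ◇p

A defining formula is □p → ◇p (the D axiom).
Suppose □p→◇p is valid. At any x set V(p)=W. Then □p at x, so ◇p at x, so x has a successor.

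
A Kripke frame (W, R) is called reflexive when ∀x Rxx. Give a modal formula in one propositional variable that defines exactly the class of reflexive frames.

A defining formula is □ψ → ψ (the T axiom).
Suppose □ψ→ψ is valid. At any x set V(ψ)={w : Rxw}. Then □ψ holds at x, so ψ holds at x, i.e. Rxx.

□ψ → ψ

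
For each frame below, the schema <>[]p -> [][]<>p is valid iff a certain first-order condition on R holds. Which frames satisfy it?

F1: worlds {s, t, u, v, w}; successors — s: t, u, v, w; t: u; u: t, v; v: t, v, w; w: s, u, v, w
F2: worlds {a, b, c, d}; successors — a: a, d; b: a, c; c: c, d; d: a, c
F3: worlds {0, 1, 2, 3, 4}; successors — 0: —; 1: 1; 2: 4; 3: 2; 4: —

This is the axiom for a generalized confluence (Geach) condition; its first-order frame correspondent is forall x forall y forall z ((xRy & x R^2 z) -> exists w (yRw & zRw)).
F1: fails — sRt, sR²u but no w* with tRw* and uRw*.
F2: ✓.
F3: fails — 3R2, 3R²4 but no w with 2Rw and 4Rw.

F2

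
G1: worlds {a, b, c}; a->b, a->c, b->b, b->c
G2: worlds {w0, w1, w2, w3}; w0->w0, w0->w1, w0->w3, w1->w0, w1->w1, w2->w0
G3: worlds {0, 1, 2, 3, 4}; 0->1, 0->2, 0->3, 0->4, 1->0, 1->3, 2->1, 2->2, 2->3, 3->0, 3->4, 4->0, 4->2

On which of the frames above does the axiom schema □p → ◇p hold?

G3

This is the axiom for seriality; its first-order frame correspondent is ∀x ∃y Rxy.
G1: fails — world c has no successor.
G2: fails — world w3 has no successor.
G3: holds.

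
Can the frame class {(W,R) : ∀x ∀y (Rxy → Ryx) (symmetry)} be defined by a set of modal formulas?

The condition is symmetry. A defining modal formula is p → □◇p.
Suppose p→□◇p is valid. Take Rxy and set V(p)={x}. Then p at x, so □◇p at x, so ◇p at y, so some z with Ryz has p; z=x, i.e. Ryx.

Definable; p → □◇p defines it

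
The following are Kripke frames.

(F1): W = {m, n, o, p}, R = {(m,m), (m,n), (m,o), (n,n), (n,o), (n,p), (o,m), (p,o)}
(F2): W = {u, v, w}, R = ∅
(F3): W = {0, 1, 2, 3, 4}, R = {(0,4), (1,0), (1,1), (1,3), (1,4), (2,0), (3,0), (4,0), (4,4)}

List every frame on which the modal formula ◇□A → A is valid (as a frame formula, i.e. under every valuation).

(F2)

Frame correspondent (Sahlqvist): ∀x ∀y (Rxy → Ryx) — i.e. symmetry.
(F1): fails — Rno but not Ron.
(F2): condition met.
(F3): fails — R10 but not R01.
Valid on: (F2).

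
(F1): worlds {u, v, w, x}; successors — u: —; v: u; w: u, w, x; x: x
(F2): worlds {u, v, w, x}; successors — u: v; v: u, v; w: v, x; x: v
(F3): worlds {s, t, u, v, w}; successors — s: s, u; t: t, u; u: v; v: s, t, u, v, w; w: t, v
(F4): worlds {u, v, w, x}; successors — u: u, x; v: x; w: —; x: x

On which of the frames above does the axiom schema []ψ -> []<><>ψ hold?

(F2), (F3), (F4)

This is the axiom for a generalized confluence (Geach) condition; its first-order frame correspondent is forall x forall z (xRz -> exists w (xRw & z R^2 w)).
(F1): fails — vRu but no t with vRt and uR²t.
(F2): condition met.
(F3): condition met.
(F4): condition met.
Valid on: (F2), (F3), (F4).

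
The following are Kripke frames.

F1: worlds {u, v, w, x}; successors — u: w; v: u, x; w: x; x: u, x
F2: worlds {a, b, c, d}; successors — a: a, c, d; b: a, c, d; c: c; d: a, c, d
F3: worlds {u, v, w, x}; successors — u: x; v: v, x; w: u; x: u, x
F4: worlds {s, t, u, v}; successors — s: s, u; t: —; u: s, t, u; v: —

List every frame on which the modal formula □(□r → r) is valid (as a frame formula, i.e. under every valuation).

Frame correspondent (Sahlqvist): ∀x ∀y (Rxy → Ryy) — i.e. shift-reflexivity.
F1: fails — Ruw but not Rww.
F2: satisfies the condition.
F3: fails — Rwu but not Ruu.
F4: fails — Rut but not Rtt.
Valid on: F2.

F2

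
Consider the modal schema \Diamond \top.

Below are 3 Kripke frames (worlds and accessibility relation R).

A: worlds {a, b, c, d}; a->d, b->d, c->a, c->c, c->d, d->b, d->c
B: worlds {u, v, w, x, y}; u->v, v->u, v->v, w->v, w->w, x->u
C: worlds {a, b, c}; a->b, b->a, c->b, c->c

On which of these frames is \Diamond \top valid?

A, C

The schema corresponds to seriality: \forall x \exists y Rxy.
A: satisfies the condition.
B: fails — world y has no successor.
C: satisfies the condition.
Valid on: A, C.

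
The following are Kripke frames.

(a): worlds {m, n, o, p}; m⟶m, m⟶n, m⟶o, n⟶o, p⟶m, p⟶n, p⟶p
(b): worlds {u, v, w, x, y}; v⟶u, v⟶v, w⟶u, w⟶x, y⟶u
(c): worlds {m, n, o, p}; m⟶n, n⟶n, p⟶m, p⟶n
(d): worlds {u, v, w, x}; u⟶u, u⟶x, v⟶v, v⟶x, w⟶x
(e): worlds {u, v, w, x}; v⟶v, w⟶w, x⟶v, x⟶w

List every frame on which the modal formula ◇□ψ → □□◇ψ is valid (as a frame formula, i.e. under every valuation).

(c)

The schema corresponds to a generalized confluence (Geach) condition: ∀x ∀y ∀z ((xRy ∧ xR²z) → ∃w (yRw ∧ zRw)).
(a): fails — mRm, mR²o but no w with mRw and oRw.
(b): fails — vRu, vR²u but no t with uRt and uRt.
(c): ✓.
(d): fails — uRu, uR²x but no t with uRt and xRt.
(e): fails — xRv, xR²w but no t with vRt and wRt.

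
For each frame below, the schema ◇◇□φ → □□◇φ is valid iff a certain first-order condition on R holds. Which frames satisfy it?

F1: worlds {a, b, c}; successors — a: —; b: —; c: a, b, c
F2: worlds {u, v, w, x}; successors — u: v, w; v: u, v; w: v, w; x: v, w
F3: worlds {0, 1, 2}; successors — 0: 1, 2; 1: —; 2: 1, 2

This is the axiom for a generalized confluence (Geach) condition; its first-order frame correspondent is ∀x ∀y ∀z ((xR²y ∧ xR²z) → ∃w (yRw ∧ zRw)).
F1: fails — cR²a, cR²a but no w with aRw and aRw.
F2: condition met.
F3: fails — 0R²1, 0R²1 but no w with 1Rw and 1Rw.

F2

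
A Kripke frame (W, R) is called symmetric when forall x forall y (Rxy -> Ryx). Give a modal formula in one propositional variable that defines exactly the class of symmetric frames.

ψ → □◇ψ

This is symmetry; the standard corresponding axiom is B: ψ → □◇ψ.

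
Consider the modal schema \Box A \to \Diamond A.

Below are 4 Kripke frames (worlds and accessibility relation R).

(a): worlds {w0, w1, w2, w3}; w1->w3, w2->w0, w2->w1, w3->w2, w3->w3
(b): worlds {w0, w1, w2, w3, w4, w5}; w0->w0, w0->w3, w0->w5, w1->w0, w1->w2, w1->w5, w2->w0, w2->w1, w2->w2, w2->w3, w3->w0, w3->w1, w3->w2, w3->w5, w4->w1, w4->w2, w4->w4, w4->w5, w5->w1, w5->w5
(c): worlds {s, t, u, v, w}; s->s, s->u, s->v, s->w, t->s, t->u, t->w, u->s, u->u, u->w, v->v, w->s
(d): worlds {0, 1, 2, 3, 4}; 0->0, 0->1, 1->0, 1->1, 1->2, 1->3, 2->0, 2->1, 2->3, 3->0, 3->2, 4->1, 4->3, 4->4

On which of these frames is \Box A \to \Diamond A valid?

The schema corresponds to seriality: \forall x \exists y Rxy.
(a): fails — world w0 has no successor.
(b): satisfies the condition.
(c): satisfies the condition.
(d): satisfies the condition.

(b), (c), (d)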